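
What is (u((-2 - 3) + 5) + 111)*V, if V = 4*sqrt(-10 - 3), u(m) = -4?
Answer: 428*I*sqrt(13) ≈ 1543.2*I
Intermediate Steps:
V = 4*I*sqrt(13) (V = 4*sqrt(-13) = 4*(I*sqrt(13)) = 4*I*sqrt(13) ≈ 14.422*I)
(u((-2 - 3) + 5) + 111)*V = (-4 + 111)*(4*I*sqrt(13)) = 107*(4*I*sqrt(13)) = 428*I*sqrt(13)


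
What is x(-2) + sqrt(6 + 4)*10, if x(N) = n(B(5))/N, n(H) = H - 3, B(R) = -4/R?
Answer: 19/10 + 10*sqrt(10) ≈ 33.523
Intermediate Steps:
n(H) = -3 + H
x(N) = -19/(5*N) (x(N) = (-3 - 4/5)/N = -19/(5*N))
x(-2) + sqrt(6 + 4)*10 = -19/5/(-2) + sqrt(6 + 4)*10 = -19/5*(-1/2) + sqrt(10)*10 = 19/10 + 10*sqrt(10)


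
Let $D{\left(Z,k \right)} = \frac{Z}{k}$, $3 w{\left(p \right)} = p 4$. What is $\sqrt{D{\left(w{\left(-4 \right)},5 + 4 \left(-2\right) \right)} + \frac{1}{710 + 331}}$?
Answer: $\frac{\sqrt{1927585}}{1041} \approx 1.3337$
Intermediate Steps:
$w{\left(p \right)} = \frac{4 p}{3}$ ($w{\left(p \right)} = \frac{p 4}{3} = \frac{4 p}{3}$)
$\sqrt{D{\left(w{\left(-4 \right)},5 + 4 \left(-2\right) \right)} + \frac{1}{710 + 331}} = \sqrt{\frac{\frac{4}{3} \left(-4\right)}{5 + 4 \left(-2\right)} + \frac{1}{710 + 331}} = \sqrt{- \frac{16}{3 \left(5 - 8\right)} + \frac{1}{1041}} = \sqrt{- \frac{16}{3 \left(-3\right)} + \frac{1}{1041}} = \sqrt{\left(- \frac{16}{3}\right) \left(- \frac{1}{3}\right) + \frac{1}{1041}} = \sqrt{\frac{16}{9} + \frac{1}{1041}} = \sqrt{\frac{5555}{3123}} = \frac{\sqrt{1927585}}{1041}$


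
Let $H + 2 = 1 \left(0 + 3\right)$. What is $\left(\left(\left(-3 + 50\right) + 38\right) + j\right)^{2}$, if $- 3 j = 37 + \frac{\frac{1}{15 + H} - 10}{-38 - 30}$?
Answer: $\frac{56180850625}{10653696} \approx 5273.4$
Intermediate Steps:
$H = 1$ ($H = -2 + 1 \left(0 + 3\right) = -2 + 1 \cdot 3 = -2 + 3 = 1$)
$j = - \frac{40415}{3264}$ ($j = - \frac{37 + \frac{\frac{1}{15 + 1} - 10}{-38 - 30}}{3} = - \frac{37 + \frac{\frac{1}{16} - 10}{-68}}{3} = - \frac{37 + \left(\frac{1}{16} - 10\right) \left(- \frac{1}{68}\right)}{3} = - \frac{37 - - \frac{159}{1088}}{3} = - \frac{37 + \frac{159}{1088}}{3} = \left(- \frac{1}{3}\right) \frac{40415}{1088} = - \frac{40415}{3264} \approx -12.382$)
$\left(\left(\left(-3 + 50\right) + 38\right) + j\right)^{2} = \left(\left(\left(-3 + 50\right) + 38\right) - \frac{40415}{3264}\right)^{2} = \left(\left(47 + 38\right) - \frac{40415}{3264}\right)^{2} = \left(85 - \frac{40415}{3264}\right)^{2} = \left(\frac{237025}{3264}\right)^{2} = \frac{56180850625}{10653696}$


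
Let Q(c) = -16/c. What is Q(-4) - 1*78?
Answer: -74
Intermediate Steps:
Q(-4) - 1*78 = -16/(-4) - 1*78 = -16*(-¼) - 78 = 4 - 78 = -74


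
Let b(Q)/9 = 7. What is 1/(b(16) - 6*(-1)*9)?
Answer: 1/117 ≈ 0.0085470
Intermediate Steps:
b(Q) = 63 (b(Q) = 9*7 = 63)
1/(b(16) - 6*(-1)*9) = 1/(63 - 6*(-1)*9) = 1/(63 + 6*9) = 1/(63 + 54) = 1/117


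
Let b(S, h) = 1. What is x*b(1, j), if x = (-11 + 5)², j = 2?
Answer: 36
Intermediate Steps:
x = 36 (x = (-6)² = 36)
x*b(1, j) = 36*1 = 36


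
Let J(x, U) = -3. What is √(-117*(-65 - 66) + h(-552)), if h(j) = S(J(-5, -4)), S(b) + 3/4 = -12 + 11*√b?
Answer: √(61257 + 44*I*√3)/2 ≈ 123.75 + 0.07698*I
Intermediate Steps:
S(b) = -51/4 + 11*√b (S(b) = -¾ + (-12 + 11*√b) = -51/4 + 11*√b)
h(j) = -51/4 + 11*I*√3 (h(j) = -51/4 + 11*√(-3) = -51/4 + 11*(I*√3) = -51/4 + 11*I*√3)
√(-117*(-65 - 66) + h(-552)) = √(-117*(-65 - 66) + (-51/4 + 11*I*√3)) = √(-117*(-131) + (-51/4 + 11*I*√3)) = √(15327 + (-51/4 + 11*I*√3)) = √(61257/4 + 11*I*√3)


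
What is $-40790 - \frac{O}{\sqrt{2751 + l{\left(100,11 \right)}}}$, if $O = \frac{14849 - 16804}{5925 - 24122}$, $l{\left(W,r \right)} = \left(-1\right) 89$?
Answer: $-40790 - \frac{1955 \sqrt{22}}{4403674} \approx -40790.0$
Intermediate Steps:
$l{\left(W,r \right)} = -89$
$O = \frac{1955}{18197}$ ($O = - \frac{1955}{-18197} = \left(-1955\right) \left(- \frac{1}{18197}\right) = \frac{1955}{18197} \approx 0.10744$)
$-40790 - \frac{O}{\sqrt{2751 + l{\left(100,11 \right)}}} = -40790 - \frac{1955}{18197 \sqrt{2751 - 89}} = -40790 - \frac{1955}{18197 \sqrt{2662}} = -40790 - \frac{1955}{18197 \cdot 11 \sqrt{22}} = -40790 - \frac{1955 \frac{\sqrt{22}}{242}}{18197} = -40790 - \frac{1955 \sqrt{22}}{4403674}$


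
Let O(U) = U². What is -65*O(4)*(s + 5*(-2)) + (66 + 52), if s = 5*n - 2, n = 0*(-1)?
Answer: 12598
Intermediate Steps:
n = 0
s = -2 (s = 5*0 - 2 = 0 - 2 = -2)
-65*O(4)*(s + 5*(-2)) + (66 + 52) = -65*4²*(-2 + 5*(-2)) + (66 + 52) = -1040*(-2 - 10) + 118 = -1040*(-12) + 118 = -65*(-192) + 118 = 12480 + 118 = 12598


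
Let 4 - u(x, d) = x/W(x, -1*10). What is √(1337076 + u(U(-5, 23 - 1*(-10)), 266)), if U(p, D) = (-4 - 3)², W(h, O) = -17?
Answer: 3*√42935217/17 ≈ 1156.3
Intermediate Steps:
U(p, D) = 49 (U(p, D) = (-7)² = 49)
u(x, d) = 4 + x/17 (u(x, d) = 4 - x/(-17) = 4 - x*(-1)/17 = 4 - (-1)*x/17 = 4 + x/17)
√(1337076 + u(U(-5, 23 - 1*(-10)), 266)) = √(1337076 + (4 + (1/17)*49)) = √(1337076 + (4 + 49/17)) = √(1337076 + 117/17) = √(22730409/17) = 3*√42935217/17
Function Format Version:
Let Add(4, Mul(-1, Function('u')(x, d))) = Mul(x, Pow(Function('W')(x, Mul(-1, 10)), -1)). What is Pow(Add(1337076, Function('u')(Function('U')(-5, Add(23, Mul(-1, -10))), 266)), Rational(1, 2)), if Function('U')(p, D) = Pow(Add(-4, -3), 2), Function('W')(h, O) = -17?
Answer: Mul(Rational(3, 17), Pow(42935217, Rational(1, 2))) ≈ 1156.3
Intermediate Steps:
Function('U')(p, D) = 49 (Function('U')(p, D) = Pow(-7, 2) = 49)
Function('u')(x, d) = Add(4, Mul(Rational(1, 17), x)) (Function('u')(x, d) = Add(4, Mul(-1, Mul(x, Pow(-17, -1)))) = Add(4, Mul(-1, Mul(x, Rational(-1, 17)))) = Add(4, Mul(-1, Mul(Rational(-1, 17), x))) = Add(4, Mul(Rational(1, 17), x)))
Pow(Add(1337076, Function('u')(Function('U')(-5, Add(23, Mul(-1, -10))), 266)), Rational(1, 2)) = Pow(Add(1337076, Add(4, Mul(Rational(1, 17), 49))), Rational(1, 2)) = Pow(Add(1337076, Add(4, Rational(49, 17))), Rational(1, 2)) = Pow(Add(1337076, Rational(117, 17)), Rational(1, 2)) = Pow(Rational(22730409, 17), Rational(1, 2)) = Mul(Rational(3, 17), Pow(42935217, Rational(1, 2)))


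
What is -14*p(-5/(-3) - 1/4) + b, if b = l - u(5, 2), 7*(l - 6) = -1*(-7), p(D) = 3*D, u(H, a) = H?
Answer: -115/2 ≈ -57.500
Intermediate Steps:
l = 7 (l = 6 + (-1*(-7))/7 = 6 + (1/7)*7 = 6 + 1 = 7)
b = 2 (b = 7 - 1*5 = 7 - 5 = 2)
-14*p(-5/(-3) - 1/4) + b = -42*(-5/(-3) - 1/4) + 2 = -42*(-5*(-1/3) - 1*1/4) + 2 = -42*(5/3 - 1/4) + 2 = -42*17/12 + 2 = -14*17/4 + 2 = -119/2 + 2 = -115/2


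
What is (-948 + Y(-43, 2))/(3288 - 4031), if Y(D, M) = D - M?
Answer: 993/743 ≈ 1.3365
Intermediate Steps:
(-948 + Y(-43, 2))/(3288 - 4031) = (-948 + (-43 - 1*2))/(3288 - 4031) = (-948 + (-43 - 2))/(-743) = (-948 - 45)*(-1/743) = -993*(-1/743) = 993/743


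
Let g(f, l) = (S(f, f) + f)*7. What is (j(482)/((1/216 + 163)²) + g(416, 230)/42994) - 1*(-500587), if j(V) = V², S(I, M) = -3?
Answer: 3811574423833795575/7614075748702 ≈ 5.0060e+5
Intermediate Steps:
g(f, l) = -21 + 7*f (g(f, l) = (-3 + f)*7 = -21 + 7*f)
(j(482)/((1/216 + 163)²) + g(416, 230)/42994) - 1*(-500587) = (482²/((1/216 + 163)²) + (-21 + 7*416)/42994) - 1*(-500587) = (232324/((1/216 + 163)²) + (-21 + 2912)*(1/42994)) + 500587 = (232324/((35209/216)²) + 2891*(1/42994)) + 500587 = (232324/(1239673681/46656) + 413/6142) + 500587 = (232324*(46656/1239673681) + 413/6142) + 500587 = (10839308544/1239673681 + 413/6142) + 500587 = 67087018307501/7614075748702 + 500587 = 3811574423833795575/7614075748702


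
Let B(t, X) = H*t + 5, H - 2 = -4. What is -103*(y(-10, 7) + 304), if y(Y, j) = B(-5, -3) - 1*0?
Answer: -32857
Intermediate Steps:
H = -2 (H = 2 - 4 = -2)
B(t, X) = 5 - 2*t (B(t, X) = -2*t + 5 = 5 - 2*t)
y(Y, j) = 15 (y(Y, j) = (5 - 2*(-5)) - 1*0 = (5 + 10) + 0 = 15 + 0 = 15)
-103*(y(-10, 7) + 304) = -103*(15 + 304) = -103*319 = -32857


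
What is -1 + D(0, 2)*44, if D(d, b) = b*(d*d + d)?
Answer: -1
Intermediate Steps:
D(d, b) = b*(d + d²) (D(d, b) = b*(d² + d) = b*(d + d²))
-1 + D(0, 2)*44 = -1 + (2*0*(1 + 0))*44 = -1 + (2*0*1)*44 = -1 + 0*44 = -1 + 0 = -1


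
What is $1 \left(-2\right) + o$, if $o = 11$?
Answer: $9$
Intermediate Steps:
$1 \left(-2\right) + o = 1 \left(-2\right) + 11 = -2 + 11 = 9$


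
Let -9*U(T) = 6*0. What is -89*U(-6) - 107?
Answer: -107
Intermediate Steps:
U(T) = 0 (U(T) = -2*0/3 = -⅑*0 = 0)
-89*U(-6) - 107 = -89*0 - 107 = 0 - 107 = -107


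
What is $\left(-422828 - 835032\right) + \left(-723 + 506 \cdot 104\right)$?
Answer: $-1205959$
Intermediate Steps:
$\left(-422828 - 835032\right) + \left(-723 + 506 \cdot 104\right) = -1257860 + \left(-723 + 52624\right) = -1257860 + 51901 = -1205959$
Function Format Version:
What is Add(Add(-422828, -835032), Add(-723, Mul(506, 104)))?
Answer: -1205959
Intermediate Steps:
Add(Add(-422828, -835032), Add(-723, Mul(506, 104))) = Add(-1257860, Add(-723, 52624)) = Add(-1257860, 51901) = -1205959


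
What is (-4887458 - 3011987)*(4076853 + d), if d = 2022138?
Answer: -48178643959995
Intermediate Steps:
(-4887458 - 3011987)*(4076853 + d) = (-4887458 - 3011987)*(4076853 + 2022138) = -7899445*6098991 = -48178643959995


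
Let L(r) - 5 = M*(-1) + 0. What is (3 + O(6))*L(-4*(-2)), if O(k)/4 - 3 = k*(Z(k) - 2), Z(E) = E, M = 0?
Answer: 555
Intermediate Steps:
O(k) = 12 + 4*k*(-2 + k) (O(k) = 12 + 4*(k*(k - 2)) = 12 + 4*(k*(-2 + k)) = 12 + 4*k*(-2 + k))
L(r) = 5 (L(r) = 5 + (0*(-1) + 0) = 5 + (0 + 0) = 5 + 0 = 5)
(3 + O(6))*L(-4*(-2)) = (3 + (12 - 8*6 + 4*6²))*5 = (3 + (12 - 48 + 4*36))*5 = (3 + (12 - 48 + 144))*5 = (3 + 108)*5 = 111*5 = 555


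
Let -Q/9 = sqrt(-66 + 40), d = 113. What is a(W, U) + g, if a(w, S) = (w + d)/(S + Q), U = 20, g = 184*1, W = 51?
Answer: 232192/1253 + 738*I*sqrt(26)/1253 ≈ 185.31 + 3.0033*I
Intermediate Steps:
g = 184
Q = -9*I*sqrt(26) (Q = -9*sqrt(-66 + 40) = -9*I*sqrt(26) ≈ -45.891*I)
a(w, S) = (113 + w)/(S - 9*I*sqrt(26)) (a(w, S) = (w + 113)/(S - 9*I*sqrt(26)) = (113 + w)/(S - 9*I*sqrt(26)))
a(W, U) + g = (113 + 51)/(20 - 9*I*sqrt(26)) + 184 = 164/(20 - 9*I*sqrt(26)) + 184 = 184 + 164/(20 - 9*I*sqrt(26))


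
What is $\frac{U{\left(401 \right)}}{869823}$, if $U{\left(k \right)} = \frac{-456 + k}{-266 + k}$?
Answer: $- \frac{11}{23485221} \approx -4.6838 \cdot 10^{-7}$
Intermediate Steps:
$U{\left(k \right)} = \frac{-456 + k}{-266 + k}$
$\frac{U{\left(401 \right)}}{869823} = \frac{\frac{1}{-266 + 401} \left(-456 + 401\right)}{869823} = \frac{1}{135} \left(-55\right) \frac{1}{869823} = \left(- \frac{11}{27}\right) \frac{1}{869823} = - \frac{11}{23485221}$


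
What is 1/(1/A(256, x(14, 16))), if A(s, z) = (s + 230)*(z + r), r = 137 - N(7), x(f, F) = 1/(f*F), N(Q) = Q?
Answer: 7076403/112 ≈ 63182.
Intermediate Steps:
x(f, F) = 1/(F*f)
r = 130 (r = 137 - 1*7 = 137 - 7 = 130)
A(s, z) = (130 + z)*(230 + s) (A(s, z) = (s + 230)*(z + 130) = (230 + s)*(130 + z) = (130 + z)*(230 + s))
1/(1/A(256, x(14, 16))) = 1/(1/(29900 + 130*256 + 230*(1/(16*14)) + 256*(1/(16*14)))) = 1/(1/(29900 + 33280 + 230*((1/16)*(1/14)) + 256*((1/16)*(1/14)))) = 1/(1/(29900 + 33280 + 230*(1/224) + 256*(1/224))) = 1/(1/(29900 + 33280 + 115/112 + 8/7)) = 1/(1/(7076403/112)) = 1/(112/7076403) = 7076403/112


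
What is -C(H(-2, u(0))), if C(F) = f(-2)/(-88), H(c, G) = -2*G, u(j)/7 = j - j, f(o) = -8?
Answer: -1/11 ≈ -0.090909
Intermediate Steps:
u(j) = 0 (u(j) = 7*(j - j) = 7*0 = 0)
C(F) = 1/11 (C(F) = -8/(-88) = -8*(-1/88) = 1/11)
-C(H(-2, u(0))) = -1*1/11 = -1/11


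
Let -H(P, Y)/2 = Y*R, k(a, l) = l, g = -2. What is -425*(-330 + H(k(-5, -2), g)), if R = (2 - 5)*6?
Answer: 170850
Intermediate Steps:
R = -18 (R = -3*6 = -18)
H(P, Y) = 36*Y (H(P, Y) = -2*Y*(-18) = -(-36)*Y = 36*Y)
-425*(-330 + H(k(-5, -2), g)) = -425*(-330 + 36*(-2)) = -425*(-330 - 72) = -425*(-402) = 170850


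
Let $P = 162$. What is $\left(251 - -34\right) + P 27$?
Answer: $4659$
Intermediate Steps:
$\left(251 - -34\right) + P 27 = \left(251 - -34\right) + 162 \cdot 27 = \left(251 + 34\right) + 4374 = 285 + 4374 = 4659$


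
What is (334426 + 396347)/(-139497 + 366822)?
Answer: 243591/75775 ≈ 3.2147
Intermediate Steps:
(334426 + 396347)/(-139497 + 366822) = 730773/227325 = 730773*(1/227325) = 243591/75775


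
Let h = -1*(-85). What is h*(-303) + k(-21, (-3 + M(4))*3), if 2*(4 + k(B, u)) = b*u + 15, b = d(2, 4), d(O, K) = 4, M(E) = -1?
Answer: -51551/2 ≈ -25776.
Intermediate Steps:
h = 85
b = 4
k(B, u) = 7/2 + 2*u (k(B, u) = -4 + (4*u + 15)/2 = -4 + (15 + 4*u)/2 = -4 + (15/2 + 2*u) = 7/2 + 2*u)
h*(-303) + k(-21, (-3 + M(4))*3) = 85*(-303) + (7/2 + 2*((-3 - 1)*3)) = -25755 + (7/2 + 2*(-4*3)) = -25755 + (7/2 + 2*(-12)) = -25755 + (7/2 - 24) = -25755 - 41/2 = -51551/2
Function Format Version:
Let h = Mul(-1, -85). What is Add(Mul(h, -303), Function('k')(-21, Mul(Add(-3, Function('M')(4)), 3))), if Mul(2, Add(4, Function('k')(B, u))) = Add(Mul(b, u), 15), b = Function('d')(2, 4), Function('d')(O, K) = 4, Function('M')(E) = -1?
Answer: Rational(-51551, 2) ≈ -25776.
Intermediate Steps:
h = 85
b = 4
Function('k')(B, u) = Add(Rational(7, 2), Mul(2, u)) (Function('k')(B, u) = Add(-4, Mul(Rational(1, 2), Add(Mul(4, u), 15))) = Add(-4, Mul(Rational(1, 2), Add(15, Mul(4, u)))) = Add(-4, Add(Rational(15, 2), Mul(2, u))) = Add(Rational(7, 2), Mul(2, u)))
Add(Mul(h, -303), Function('k')(-21, Mul(Add(-3, Function('M')(4)), 3))) = Add(Mul(85, -303), Add(Rational(7, 2), Mul(2, Mul(Add(-3, -1), 3)))) = Add(-25755, Add(Rational(7, 2), Mul(2, Mul(-4, 3)))) = Add(-25755, Add(Rational(7, 2), Mul(2, -12))) = Add(-25755, Add(Rational(7, 2), -24)) = Add(-25755, Rational(-41, 2)) = Rational(-51551, 2)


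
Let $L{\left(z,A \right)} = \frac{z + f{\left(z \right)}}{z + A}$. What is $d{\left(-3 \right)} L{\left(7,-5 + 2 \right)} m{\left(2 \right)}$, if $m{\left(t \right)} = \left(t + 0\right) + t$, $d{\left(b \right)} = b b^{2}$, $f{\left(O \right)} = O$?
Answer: $-378$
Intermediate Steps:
$d{\left(b \right)} = b^{3}$
$L{\left(z,A \right)} = \frac{2 z}{A + z}$ ($L{\left(z,A \right)} = \frac{z + z}{z + A} = \frac{2 z}{A + z}$)
$m{\left(t \right)} = 2 t$ ($m{\left(t \right)} = t + t = 2 t$)
$d{\left(-3 \right)} L{\left(7,-5 + 2 \right)} m{\left(2 \right)} = \left(-3\right)^{3} \cdot 2 \cdot 7 \frac{1}{\left(-5 + 2\right) + 7} \cdot 2 \cdot 2 = - 27 \cdot 2 \cdot 7 \frac{1}{-3 + 7} \cdot 4 = - 27 \cdot 2 \cdot 7 \cdot \frac{1}{4} \cdot 4 = \left(-27\right) \frac{7}{2} \cdot 4 = \left(- \frac{189}{2}\right) 4 = -378$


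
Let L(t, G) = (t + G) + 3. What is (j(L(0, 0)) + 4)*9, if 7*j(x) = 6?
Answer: 306/7 ≈ 43.714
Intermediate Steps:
L(t, G) = 3 + G + t (L(t, G) = (G + t) + 3 = 3 + G + t)
j(x) = 6/7 (j(x) = (⅐)*6 = 6/7)
(j(L(0, 0)) + 4)*9 = (6/7 + 4)*9 = (34/7)*9 = 306/7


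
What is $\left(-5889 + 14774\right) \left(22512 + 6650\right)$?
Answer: $259104370$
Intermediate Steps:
$\left(-5889 + 14774\right) \left(22512 + 6650\right) = 8885 \cdot 29162 = 259104370$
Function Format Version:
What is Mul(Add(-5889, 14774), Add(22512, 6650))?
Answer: 259104370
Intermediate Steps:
Mul(Add(-5889, 14774), Add(22512, 6650)) = Mul(8885, 29162) = 259104370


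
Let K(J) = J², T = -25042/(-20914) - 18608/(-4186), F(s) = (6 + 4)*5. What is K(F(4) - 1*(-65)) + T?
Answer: 289572474106/21886501 ≈ 13231.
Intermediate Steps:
F(s) = 50 (F(s) = 10*5 = 50)
T = 123498381/21886501 (T = -25042*(-1/20914) - 18608*(-1/4186) = 12521/10457 + 9304/2093 = 123498381/21886501 ≈ 5.6427)
K(F(4) - 1*(-65)) + T = (50 - 1*(-65))² + 123498381/21886501 = (50 + 65)² + 123498381/21886501 = 115² + 123498381/21886501 = 13225 + 123498381/21886501 = 289572474106/21886501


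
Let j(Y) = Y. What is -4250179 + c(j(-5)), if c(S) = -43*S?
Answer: -4249964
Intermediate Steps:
-4250179 + c(j(-5)) = -4250179 - 43*(-5) = -4250179 + 215 = -4249964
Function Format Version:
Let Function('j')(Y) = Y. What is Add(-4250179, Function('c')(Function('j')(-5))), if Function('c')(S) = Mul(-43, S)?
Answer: -4249964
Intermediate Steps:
Add(-4250179, Function('c')(Function('j')(-5))) = Add(-4250179, Mul(-43, -5)) = Add(-4250179, 215) = -4249964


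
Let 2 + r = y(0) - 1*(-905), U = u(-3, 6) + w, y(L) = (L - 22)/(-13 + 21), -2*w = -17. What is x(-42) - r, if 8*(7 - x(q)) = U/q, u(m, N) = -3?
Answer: -600253/672 ≈ -893.23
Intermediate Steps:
w = 17/2 (w = -½*(-17) = 17/2 ≈ 8.5000)
y(L) = -11/4 + L/8 (y(L) = (-22 + L)/8 = (-22 + L)*(⅛) = -11/4 + L/8)
U = 11/2 (U = -3 + 17/2 = 11/2 ≈ 5.5000)
r = 3601/4 (r = -2 + ((-11/4 + (⅛)*0) - 1*(-905)) = -2 + ((-11/4 + 0) + 905) = -2 + (-11/4 + 905) = -2 + 3609/4 = 3601/4 ≈ 900.25)
x(q) = 7 - 11/(16*q)
x(-42) - r = (7 - 11/16/(-42)) - 1*3601/4 = (7 - 11/16*(-1/42)) - 3601/4 = (7 + 11/672) - 3601/4 = 4715/672 - 3601/4 = -600253/672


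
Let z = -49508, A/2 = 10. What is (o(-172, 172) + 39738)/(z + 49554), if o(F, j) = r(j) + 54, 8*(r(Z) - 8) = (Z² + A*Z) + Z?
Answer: 87899/92 ≈ 955.42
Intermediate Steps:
A = 20 (A = 2*10 = 20)
r(Z) = 8 + Z²/8 + 21*Z/8 (r(Z) = 8 + ((Z² + 20*Z) + Z)/8 = 8 + (Z² + 21*Z)/8 = 8 + (Z²/8 + 21*Z/8) = 8 + Z²/8 + 21*Z/8)
o(F, j) = 62 + j²/8 + 21*j/8 (o(F, j) = (8 + j²/8 + 21*j/8) + 54 = 62 + j²/8 + 21*j/8)
(o(-172, 172) + 39738)/(z + 49554) = ((62 + (⅛)*172² + (21/8)*172) + 39738)/(-49508 + 49554) = ((62 + (⅛)*29584 + 903/2) + 39738)/46 = ((62 + 3698 + 903/2) + 39738)*(1/46) = (8423/2 + 39738)*(1/46) = (87899/2)*(1/46) = 87899/92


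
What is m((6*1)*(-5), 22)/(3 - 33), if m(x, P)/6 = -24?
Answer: 24/5 ≈ 4.8000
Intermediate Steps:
m(x, P) = -144 (m(x, P) = 6*(-24) = -144)
m((6*1)*(-5), 22)/(3 - 33) = -144/(3 - 33) = -144/(-30) = -144*(-1/30) = 24/5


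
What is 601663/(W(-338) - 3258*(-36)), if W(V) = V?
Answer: 601663/116950 ≈ 5.1446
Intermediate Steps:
601663/(W(-338) - 3258*(-36)) = 601663/(-338 - 3258*(-36)) = 601663/(-338 + 117288) = 601663/116950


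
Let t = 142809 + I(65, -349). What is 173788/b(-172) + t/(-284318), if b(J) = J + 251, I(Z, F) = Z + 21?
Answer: 49399767879/22461122 ≈ 2199.3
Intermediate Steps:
I(Z, F) = 21 + Z
b(J) = 251 + J
t = 142895 (t = 142809 + (21 + 65) = 142809 + 86 = 142895)
173788/b(-172) + t/(-284318) = 173788/(251 - 172) + 142895/(-284318) = 173788/79 + 142895*(-1/284318) = 173788*(1/79) - 142895/284318 = 173788/79 - 142895/284318 = 49399767879/22461122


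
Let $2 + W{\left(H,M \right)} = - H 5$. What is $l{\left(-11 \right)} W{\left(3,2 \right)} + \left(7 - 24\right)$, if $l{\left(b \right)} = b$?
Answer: $170$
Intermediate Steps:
$W{\left(H,M \right)} = -2 - 5 H$ ($W{\left(H,M \right)} = -2 + - H 5 = -2 - 5 H$)
$l{\left(-11 \right)} W{\left(3,2 \right)} + \left(7 - 24\right) = - 11 \left(-2 - 15\right) + \left(7 - 24\right) = \left(-11\right) \left(-17\right) - 17 = 187 - 17 = 170$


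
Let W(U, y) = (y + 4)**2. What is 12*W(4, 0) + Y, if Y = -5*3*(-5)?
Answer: 267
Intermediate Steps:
Y = 75 (Y = -15*(-5) = 75)
W(U, y) = (4 + y)**2
12*W(4, 0) + Y = 12*(4 + 0)**2 + 75 = 12*4**2 + 75 = 12*16 + 75 = 192 + 75 = 267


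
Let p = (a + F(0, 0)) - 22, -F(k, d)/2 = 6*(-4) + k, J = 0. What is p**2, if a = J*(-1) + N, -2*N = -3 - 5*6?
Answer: 7225/4 ≈ 1806.3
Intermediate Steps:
N = 33/2 (N = -(-3 - 5*6)/2 = -(-3 - 30)/2 = -1/2*(-33) = 33/2 ≈ 16.500)
F(k, d) = 48 - 2*k (F(k, d) = -2*(6*(-4) + k) = -2*(-24 + k) = 48 - 2*k)
a = 33/2 (a = 0*(-1) + 33/2 = 0 + 33/2 = 33/2 ≈ 16.500)
p = 85/2 (p = (33/2 + (48 - 2*0)) - 22 = (33/2 + (48 + 0)) - 22 = (33/2 + 48) - 22 = 129/2 - 22 = 85/2 ≈ 42.500)
p**2 = (85/2)**2 = 7225/4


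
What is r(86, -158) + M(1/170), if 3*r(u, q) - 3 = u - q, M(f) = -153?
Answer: -212/3 ≈ -70.667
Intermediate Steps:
r(u, q) = 1 - q/3 + u/3 (r(u, q) = 1 + (u - q)/3 = 1 + (-q/3 + u/3) = 1 - q/3 + u/3)
r(86, -158) + M(1/170) = (1 - 1/3*(-158) + (1/3)*86) - 153 = (1 + 158/3 + 86/3) - 153 = 247/3 - 153 = -212/3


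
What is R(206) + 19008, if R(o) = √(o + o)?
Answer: 19008 + 2*√103 ≈ 19028.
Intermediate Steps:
R(o) = √2*√o (R(o) = √(2*o) = √2*√o)
R(206) + 19008 = √2*√206 + 19008 = 2*√103 + 19008 = 19008 + 2*√103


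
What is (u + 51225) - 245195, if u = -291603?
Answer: -485573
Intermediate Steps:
(u + 51225) - 245195 = (-291603 + 51225) - 245195 = -240378 - 245195 = -485573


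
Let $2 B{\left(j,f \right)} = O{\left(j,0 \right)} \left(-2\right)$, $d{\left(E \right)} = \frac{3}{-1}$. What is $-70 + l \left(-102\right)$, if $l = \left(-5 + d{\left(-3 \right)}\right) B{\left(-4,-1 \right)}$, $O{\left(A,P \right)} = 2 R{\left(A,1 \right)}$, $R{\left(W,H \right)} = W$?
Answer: $6458$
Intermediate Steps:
$O{\left(A,P \right)} = 2 A$
$d{\left(E \right)} = -3$ ($d{\left(E \right)} = 3 \left(-1\right) = -3$)
$B{\left(j,f \right)} = - 2 j$ ($B{\left(j,f \right)} = \frac{2 j \left(-2\right)}{2} = \frac{\left(-4\right) j}{2} = - 2 j$)
$l = -64$ ($l = \left(-5 - 3\right) \left(\left(-2\right) \left(-4\right)\right) = \left(-8\right) 8 = -64$)
$-70 + l \left(-102\right) = -70 - -6528 = -70 + 6528 = 6458$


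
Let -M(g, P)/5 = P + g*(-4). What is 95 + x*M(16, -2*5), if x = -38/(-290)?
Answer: 4161/29 ≈ 143.48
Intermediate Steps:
M(g, P) = -5*P + 20*g (M(g, P) = -5*(P + g*(-4)) = -5*(P - 4*g) = -5*P + 20*g)
x = 19/145 (x = -38*(-1/290) = 19/145 ≈ 0.13103)
95 + x*M(16, -2*5) = 95 + 19*(-(-10)*5 + 20*16)/145 = 95 + 19*(-5*(-10) + 320)/145 = 95 + 19*(50 + 320)/145 = 95 + (19/145)*370 = 95 + 1406/29 = 4161/29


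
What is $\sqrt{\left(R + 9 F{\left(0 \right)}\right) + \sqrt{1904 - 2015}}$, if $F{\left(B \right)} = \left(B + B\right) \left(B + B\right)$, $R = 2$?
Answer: $\sqrt{2 + i \sqrt{111}} \approx 2.5223 + 2.0885 i$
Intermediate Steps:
$F{\left(B \right)} = 4 B^{2}$ ($F{\left(B \right)} = 2 B 2 B = 4 B^{2}$)
$\sqrt{\left(R + 9 F{\left(0 \right)}\right) + \sqrt{1904 - 2015}} = \sqrt{\left(2 + 9 \cdot 4 \cdot 0^{2}\right) + \sqrt{1904 - 2015}} = \sqrt{\left(2 + 9 \cdot 4 \cdot 0\right) + \sqrt{-111}} = \sqrt{\left(2 + 9 \cdot 0\right) + i \sqrt{111}} = \sqrt{\left(2 + 0\right) + i \sqrt{111}} = \sqrt{2 + i \sqrt{111}}$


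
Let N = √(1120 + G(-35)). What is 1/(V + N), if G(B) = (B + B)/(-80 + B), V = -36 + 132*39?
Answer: 58788/300511369 - 7*√12098/601022738 ≈ 0.00019435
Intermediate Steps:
V = 5112 (V = -36 + 5148 = 5112)
G(B) = 2*B/(-80 + B) (G(B) = (2*B)/(-80 + B) = 2*B/(-80 + B))
N = 7*√12098/23 (N = √(1120 + 2*(-35)/(-80 - 35)) = √(1120 + 2*(-35)/(-115)) = √(1120 + 2*(-35)*(-1/115)) = √(1120 + 14/23) = √(25774/23) = 7*√12098/23 ≈ 33.475)
1/(V + N) = 1/(5112 + 7*√12098/23)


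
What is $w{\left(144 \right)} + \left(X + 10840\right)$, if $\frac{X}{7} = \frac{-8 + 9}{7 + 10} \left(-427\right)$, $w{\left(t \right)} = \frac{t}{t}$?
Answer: $\frac{181308}{17} \approx 10665.0$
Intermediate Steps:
$w{\left(t \right)} = 1$
$X = - \frac{2989}{17}$ ($X = 7 \frac{-8 + 9}{7 + 10} \left(-427\right) = 7 \cdot 1 \cdot \frac{1}{17} \left(-427\right) = 7 \cdot \frac{1}{17} \left(-427\right) = 7 \left(- \frac{427}{17}\right) = - \frac{2989}{17} \approx -175.82$)
$w{\left(144 \right)} + \left(X + 10840\right) = 1 + \left(- \frac{2989}{17} + 10840\right) = 1 + \frac{181291}{17} = \frac{181308}{17}$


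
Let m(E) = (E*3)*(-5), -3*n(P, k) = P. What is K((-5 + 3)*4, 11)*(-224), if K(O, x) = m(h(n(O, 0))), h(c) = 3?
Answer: 10080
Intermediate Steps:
n(P, k) = -P/3
m(E) = -15*E (m(E) = (3*E)*(-5) = -15*E)
K(O, x) = -45 (K(O, x) = -15*3 = -45)
K((-5 + 3)*4, 11)*(-224) = -45*(-224) = 10080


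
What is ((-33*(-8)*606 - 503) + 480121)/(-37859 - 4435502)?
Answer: -639602/4473361 ≈ -0.14298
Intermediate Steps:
((-33*(-8)*606 - 503) + 480121)/(-37859 - 4435502) = ((264*606 - 503) + 480121)/(-4473361) = ((159984 - 503) + 480121)*(-1/4473361) = (159481 + 480121)*(-1/4473361) = 639602*(-1/4473361) = -639602/4473361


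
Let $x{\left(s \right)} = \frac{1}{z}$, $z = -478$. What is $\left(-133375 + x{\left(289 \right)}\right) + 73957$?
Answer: $- \frac{28401805}{478} \approx -59418.0$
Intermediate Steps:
$x{\left(s \right)} = - \frac{1}{478}$ ($x{\left(s \right)} = \frac{1}{-478} = - \frac{1}{478}$)
$\left(-133375 + x{\left(289 \right)}\right) + 73957 = \left(-133375 - \frac{1}{478}\right) + 73957 = - \frac{63753251}{478} + 73957 = - \frac{28401805}{478}$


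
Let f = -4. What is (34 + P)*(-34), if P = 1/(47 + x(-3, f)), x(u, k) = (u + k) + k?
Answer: -20825/18 ≈ -1156.9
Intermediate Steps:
x(u, k) = u + 2*k (x(u, k) = (k + u) + k = u + 2*k)
P = 1/36 (P = 1/(47 + (-3 + 2*(-4))) = 1/(47 + (-3 - 8)) = 1/(47 - 11) = 1/36 ≈ 0.027778)
(34 + P)*(-34) = (34 + 1/36)*(-34) = (1225/36)*(-34) = -20825/18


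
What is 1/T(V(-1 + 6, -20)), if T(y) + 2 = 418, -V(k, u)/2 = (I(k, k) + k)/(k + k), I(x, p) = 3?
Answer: 1/416 ≈ 0.0024038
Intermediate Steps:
V(k, u) = -(3 + k)/k (V(k, u) = -2*(3 + k)/(k + k) = -2*(3 + k)/(2*k) = -2*(3 + k)*1/(2*k) = -(3 + k)/k)
T(y) = 416 (T(y) = -2 + 418 = 416)
1/T(V(-1 + 6, -20)) = 1/416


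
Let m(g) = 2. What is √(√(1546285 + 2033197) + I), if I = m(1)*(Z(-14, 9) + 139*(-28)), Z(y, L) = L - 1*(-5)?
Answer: √(-7756 + √3579482) ≈ 76.577*I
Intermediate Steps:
Z(y, L) = 5 + L (Z(y, L) = L + 5 = 5 + L)
I = -7756 (I = 2*((5 + 9) + 139*(-28)) = 2*(14 - 3892) = 2*(-3878) = -7756)
√(√(1546285 + 2033197) + I) = √(√(1546285 + 2033197) - 7756) = √(√3579482 - 7756) = √(-7756 + √3579482)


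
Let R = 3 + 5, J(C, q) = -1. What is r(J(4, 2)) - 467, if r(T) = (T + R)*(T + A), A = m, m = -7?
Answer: -523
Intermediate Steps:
A = -7
R = 8
r(T) = (-7 + T)*(8 + T) (r(T) = (T + 8)*(T - 7) = (8 + T)*(-7 + T) = (-7 + T)*(8 + T))
r(J(4, 2)) - 467 = (-56 - 1 + (-1)²) - 467 = (-56 - 1 + 1) - 467 = -56 - 467 = -523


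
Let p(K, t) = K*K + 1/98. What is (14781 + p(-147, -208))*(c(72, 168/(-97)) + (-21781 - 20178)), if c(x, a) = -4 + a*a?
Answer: -1407949910101103/922082 ≈ -1.5269e+9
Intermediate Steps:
c(x, a) = -4 + a²
p(K, t) = 1/98 + K² (p(K, t) = K² + 1/98 = 1/98 + K²)
(14781 + p(-147, -208))*(c(72, 168/(-97)) + (-21781 - 20178)) = (14781 + (1/98 + (-147)²))*((-4 + (168/(-97))²) + (-21781 - 20178)) = (14781 + (1/98 + 21609))*((-4 + (168*(-1/97))²) - 41959) = (14781 + 2117683/98)*((-4 + (-168/97)²) - 41959) = 3566221*((-4 + 28224/9409) - 41959)/98 = 3566221*(-9412/9409 - 41959)/98 = (3566221/98)*(-394801643/9409) = -1407949910101103/922082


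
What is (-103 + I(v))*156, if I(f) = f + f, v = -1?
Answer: -16380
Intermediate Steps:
I(f) = 2*f
(-103 + I(v))*156 = (-103 + 2*(-1))*156 = (-103 - 2)*156 = -105*156 = -16380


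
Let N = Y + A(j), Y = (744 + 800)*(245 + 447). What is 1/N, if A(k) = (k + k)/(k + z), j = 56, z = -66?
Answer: 5/5342184 ≈ 9.3595e-7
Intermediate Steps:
A(k) = 2*k/(-66 + k) (A(k) = (k + k)/(k - 66) = (2*k)/(-66 + k) = 2*k/(-66 + k))
Y = 1068448 (Y = 1544*692 = 1068448)
N = 5342184/5 (N = 1068448 + 2*56/(-66 + 56) = 1068448 + 2*56/(-10) = 1068448 + 2*56*(-⅒) = 1068448 - 56/5 = 5342184/5 ≈ 1.0684e+6)
1/N = 1/(5342184/5) = 5/5342184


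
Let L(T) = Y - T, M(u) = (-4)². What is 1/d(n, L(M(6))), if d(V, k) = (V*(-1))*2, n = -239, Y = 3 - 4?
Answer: 1/478 ≈ 0.0020920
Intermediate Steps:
Y = -1
M(u) = 16
L(T) = -1 - T
d(V, k) = -2*V (d(V, k) = -V*2 = -2*V)
1/d(n, L(M(6))) = 1/(-2*(-239)) = 1/478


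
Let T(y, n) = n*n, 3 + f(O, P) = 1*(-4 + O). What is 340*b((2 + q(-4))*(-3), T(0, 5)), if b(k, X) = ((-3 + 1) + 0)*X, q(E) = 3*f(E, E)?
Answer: -17000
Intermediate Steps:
f(O, P) = -7 + O (f(O, P) = -3 + 1*(-4 + O) = -3 + (-4 + O) = -7 + O)
T(y, n) = n²
q(E) = -21 + 3*E (q(E) = 3*(-7 + E) = -21 + 3*E)
b(k, X) = -2*X (b(k, X) = (-2 + 0)*X = -2*X)
340*b((2 + q(-4))*(-3), T(0, 5)) = 340*(-2*5²) = 340*(-2*25) = 340*(-50) = -17000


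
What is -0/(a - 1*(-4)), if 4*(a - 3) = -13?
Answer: 0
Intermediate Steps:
a = -¼ (a = 3 + (¼)*(-13) = 3 - 13/4 = -¼ ≈ -0.25000)
-0/(a - 1*(-4)) = -0/(-¼ - 1*(-4)) = -0/(-¼ + 4) = -0/15/4 = -0*4/15 = -220*0 = 0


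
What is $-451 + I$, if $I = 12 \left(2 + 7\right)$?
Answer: $-343$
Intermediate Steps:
$I = 108$ ($I = 12 \cdot 9 = 108$)
$-451 + I = -451 + 108 = -343$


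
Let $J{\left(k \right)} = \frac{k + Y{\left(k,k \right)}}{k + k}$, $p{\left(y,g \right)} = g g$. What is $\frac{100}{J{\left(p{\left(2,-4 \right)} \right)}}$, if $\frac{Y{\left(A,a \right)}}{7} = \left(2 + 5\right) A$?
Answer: $4$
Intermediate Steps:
$p{\left(y,g \right)} = g^{2}$
$Y{\left(A,a \right)} = 49 A$ ($Y{\left(A,a \right)} = 7 \left(2 + 5\right) A = 7 \cdot 7 A = 49 A$)
$J{\left(k \right)} = 25$ ($J{\left(k \right)} = \frac{k + 49 k}{k + k} = \frac{50 k}{2 k} = 50 k \frac{1}{2 k} = 25$)
$\frac{100}{J{\left(p{\left(2,-4 \right)} \right)}} = \frac{100}{25} = 100 \cdot \frac{1}{25} = 4$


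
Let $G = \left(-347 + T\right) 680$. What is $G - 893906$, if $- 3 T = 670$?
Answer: $- \frac{3845198}{3} \approx -1.2817 \cdot 10^{6}$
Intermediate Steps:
$T = - \frac{670}{3}$ ($T = \left(- \frac{1}{3}\right) 670 = - \frac{670}{3} \approx -223.33$)
$G = - \frac{1163480}{3}$ ($G = \left(-347 - \frac{670}{3}\right) 680 = \left(- \frac{1711}{3}\right) 680 = - \frac{1163480}{3} \approx -3.8783 \cdot 10^{5}$)
$G - 893906 = - \frac{1163480}{3} - 893906 = - \frac{3845198}{3}$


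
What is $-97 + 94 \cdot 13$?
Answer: $1125$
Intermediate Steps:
$-97 + 94 \cdot 13 = -97 + 1222 = 1125$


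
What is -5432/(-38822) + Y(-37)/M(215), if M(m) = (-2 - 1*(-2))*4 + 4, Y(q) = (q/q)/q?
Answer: 54651/410404 ≈ 0.13316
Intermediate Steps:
Y(q) = 1/q
M(m) = 4 (M(m) = (-2 + 2)*4 + 4 = 0*4 + 4 = 0 + 4 = 4)
-5432/(-38822) + Y(-37)/M(215) = -5432/(-38822) + 1/(-37*4) = -5432*(-1/38822) - 1/37*1/4 = 388/2773 - 1/148 = 54651/410404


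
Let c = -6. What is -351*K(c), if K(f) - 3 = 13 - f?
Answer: -7722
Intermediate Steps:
K(f) = 16 - f (K(f) = 3 + (13 - f) = 16 - f)
-351*K(c) = -351*(16 - 1*(-6)) = -351*(16 + 6) = -351*22 = -7722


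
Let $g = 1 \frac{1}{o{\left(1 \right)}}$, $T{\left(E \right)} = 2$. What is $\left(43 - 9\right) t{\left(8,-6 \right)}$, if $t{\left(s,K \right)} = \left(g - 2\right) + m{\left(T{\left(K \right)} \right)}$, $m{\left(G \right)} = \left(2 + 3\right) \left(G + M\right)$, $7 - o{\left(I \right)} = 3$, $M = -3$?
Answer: $- \frac{459}{2} \approx -229.5$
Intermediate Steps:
$o{\left(I \right)} = 4$ ($o{\left(I \right)} = 7 - 3 = 4$)
$m{\left(G \right)} = -15 + 5 G$ ($m{\left(G \right)} = \left(2 + 3\right) \left(G - 3\right) = 5 \left(-3 + G\right) = -15 + 5 G$)
$g = \frac{1}{4}$ ($g = 1 \cdot \frac{1}{4} = \frac{1}{4} \approx 0.25$)
$t{\left(s,K \right)} = - \frac{27}{4}$ ($t{\left(s,K \right)} = \left(\frac{1}{4} - 2\right) + \left(-15 + 5 \cdot 2\right) = - \frac{7}{4} + \left(-15 + 10\right) = - \frac{7}{4} - 5 = - \frac{27}{4}$)
$\left(43 - 9\right) t{\left(8,-6 \right)} = \left(43 - 9\right) \left(- \frac{27}{4}\right) = 34 \left(- \frac{27}{4}\right) = - \frac{459}{2}$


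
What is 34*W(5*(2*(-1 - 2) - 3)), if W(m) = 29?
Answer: 986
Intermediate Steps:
34*W(5*(2*(-1 - 2) - 3)) = 34*29 = 986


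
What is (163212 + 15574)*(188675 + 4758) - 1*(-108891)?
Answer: 34583221229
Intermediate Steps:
(163212 + 15574)*(188675 + 4758) - 1*(-108891) = 178786*193433 + 108891 = 34583112338 + 108891 = 34583221229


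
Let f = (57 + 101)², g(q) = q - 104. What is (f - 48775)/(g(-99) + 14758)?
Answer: -23811/14555 ≈ -1.6359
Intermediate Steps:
g(q) = -104 + q
f = 24964 (f = 158² = 24964)
(f - 48775)/(g(-99) + 14758) = (24964 - 48775)/((-104 - 99) + 14758) = -23811/(-203 + 14758) = -23811/14555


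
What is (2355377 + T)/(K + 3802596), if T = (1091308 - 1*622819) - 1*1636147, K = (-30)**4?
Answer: 1187719/4612596 ≈ 0.25749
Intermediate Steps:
K = 810000
T = -1167658 (T = (1091308 - 622819) - 1636147 = 468489 - 1636147 = -1167658)
(2355377 + T)/(K + 3802596) = (2355377 - 1167658)/(810000 + 3802596) = 1187719/4612596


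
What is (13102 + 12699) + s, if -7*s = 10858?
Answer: 169749/7 ≈ 24250.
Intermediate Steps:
s = -10858/7 (s = -⅐*10858 = -10858/7 ≈ -1551.1)
(13102 + 12699) + s = (13102 + 12699) - 10858/7 = 25801 - 10858/7 = 169749/7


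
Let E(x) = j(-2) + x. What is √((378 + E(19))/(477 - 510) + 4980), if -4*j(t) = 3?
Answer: 5*√865623/66 ≈ 70.484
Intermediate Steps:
j(t) = -¾ (j(t) = -¼*3 = -¾)
E(x) = -¾ + x
√((378 + E(19))/(477 - 510) + 4980) = √((378 + (-¾ + 19))/(477 - 510) + 4980) = √((378 + 73/4)/(-33) + 4980) = √((1585/4)*(-1/33) + 4980) = √(-1585/132 + 4980) = √(655775/132) = 5*√865623/66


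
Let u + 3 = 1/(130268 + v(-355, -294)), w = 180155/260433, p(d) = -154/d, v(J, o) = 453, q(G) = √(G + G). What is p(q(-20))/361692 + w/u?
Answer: -23550041755/102131926146 + 77*I*√10/3616920 ≈ -0.23058 + 6.7321e-5*I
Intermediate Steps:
q(G) = √2*√G (q(G) = √(2*G) = √2*√G)
w = 180155/260433 (w = 180155*(1/260433) = 180155/260433 ≈ 0.69175)
u = -392162/130721 (u = -3 + 1/(130268 + 453) = -3 + 1/130721 = -392162/130721 ≈ -3.0000)
p(q(-20))/361692 + w/u = -154*(-I*√10/20)/361692 + 180155/(260433*(-392162/130721)) = -154*(-I*√10/20)*(1/361692) + (180155/260433)*(-130721/392162) = -154*(-I*√10/20)*(1/361692) - 23550041755/102131926146 = -(-77)*I*√10/10*(1/361692) - 23550041755/102131926146 = (77*I*√10/10)*(1/361692) - 23550041755/102131926146 = 77*I*√10/3616920 - 23550041755/102131926146 = -23550041755/102131926146 + 77*I*√10/3616920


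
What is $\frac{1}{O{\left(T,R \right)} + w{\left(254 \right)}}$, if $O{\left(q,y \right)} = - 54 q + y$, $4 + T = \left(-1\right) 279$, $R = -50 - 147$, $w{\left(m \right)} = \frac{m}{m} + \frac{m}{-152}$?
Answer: $\frac{76}{1146409} \approx 6.6294 \cdot 10^{-5}$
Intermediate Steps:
$w{\left(m \right)} = 1 - \frac{m}{152}$ ($w{\left(m \right)} = 1 + m \left(- \frac{1}{152}\right) = 1 - \frac{m}{152}$)
$R = -197$ ($R = -50 - 147 = -197$)
$T = -283$ ($T = -4 - 279 = -283$)
$O{\left(q,y \right)} = y - 54 q$
$\frac{1}{O{\left(T,R \right)} + w{\left(254 \right)}} = \frac{1}{\left(-197 - -15282\right) + \left(1 - \frac{127}{76}\right)} = \frac{1}{\left(-197 + 15282\right) + \left(1 - \frac{127}{76}\right)} = \frac{1}{15085 - \frac{51}{76}} = \frac{1}{\frac{1146409}{76}} = \frac{76}{1146409}$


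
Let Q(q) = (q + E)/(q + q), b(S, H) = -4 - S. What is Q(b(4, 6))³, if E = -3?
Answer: 1331/4096 ≈ 0.32495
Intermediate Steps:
Q(q) = (-3 + q)/(2*q) (Q(q) = (q - 3)/(q + q) = (-3 + q)/((2*q)) = (-3 + q)*(1/(2*q)) = (-3 + q)/(2*q))
Q(b(4, 6))³ = ((-3 + (-4 - 1*4))/(2*(-4 - 1*4)))³ = ((-3 + (-4 - 4))/(2*(-4 - 4)))³ = ((½)*(-3 - 8)/(-8))³ = ((½)*(-⅛)*(-11))³ = (11/16)³ = 1331/4096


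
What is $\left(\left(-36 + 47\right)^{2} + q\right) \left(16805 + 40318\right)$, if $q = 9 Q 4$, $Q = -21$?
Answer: $-36273105$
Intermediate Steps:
$q = -756$ ($q = 9 \left(-21\right) 4 = \left(-189\right) 4 = -756$)
$\left(\left(-36 + 47\right)^{2} + q\right) \left(16805 + 40318\right) = \left(\left(-36 + 47\right)^{2} - 756\right) \left(16805 + 40318\right) = \left(11^{2} - 756\right) 57123 = \left(121 - 756\right) 57123 = \left(-635\right) 57123 = -36273105$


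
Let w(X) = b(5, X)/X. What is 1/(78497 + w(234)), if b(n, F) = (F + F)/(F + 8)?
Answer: 121/9498138 ≈ 1.2739e-5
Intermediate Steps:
b(n, F) = 2*F/(8 + F) (b(n, F) = (2*F)/(8 + F) = 2*F/(8 + F))
w(X) = 2/(8 + X) (w(X) = (2*X/(8 + X))/X = 2/(8 + X))
1/(78497 + w(234)) = 1/(78497 + 2/(8 + 234)) = 1/(78497 + 2/242) = 1/(78497 + 2*(1/242)) = 1/(78497 + 1/121) = 1/(9498138/121) = 121/9498138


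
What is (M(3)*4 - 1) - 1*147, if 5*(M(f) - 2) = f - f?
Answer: -140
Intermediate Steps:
M(f) = 2 (M(f) = 2 + (f - f)/5 = 2 + (⅕)*0 = 2 + 0 = 2)
(M(3)*4 - 1) - 1*147 = (2*4 - 1) - 1*147 = (8 - 1) - 147 = 7 - 147 = -140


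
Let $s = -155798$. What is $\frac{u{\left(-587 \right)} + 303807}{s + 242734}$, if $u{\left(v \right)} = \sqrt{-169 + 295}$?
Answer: $\frac{303807}{86936} + \frac{3 \sqrt{14}}{86936} \approx 3.4947$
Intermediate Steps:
$u{\left(v \right)} = 3 \sqrt{14}$ ($u{\left(v \right)} = \sqrt{126} = 3 \sqrt{14}$)
$\frac{u{\left(-587 \right)} + 303807}{s + 242734} = \frac{3 \sqrt{14} + 303807}{-155798 + 242734} = \frac{303807 + 3 \sqrt{14}}{86936} = \left(303807 + 3 \sqrt{14}\right) \frac{1}{86936} = \frac{303807}{86936} + \frac{3 \sqrt{14}}{86936}$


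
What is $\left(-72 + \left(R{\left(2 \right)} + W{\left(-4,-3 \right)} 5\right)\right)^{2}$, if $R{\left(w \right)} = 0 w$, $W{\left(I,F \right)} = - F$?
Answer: $3249$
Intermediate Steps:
$R{\left(w \right)} = 0$
$\left(-72 + \left(R{\left(2 \right)} + W{\left(-4,-3 \right)} 5\right)\right)^{2} = \left(-72 + \left(0 + \left(-1\right) \left(-3\right) 5\right)\right)^{2} = \left(-72 + \left(0 + 3 \cdot 5\right)\right)^{2} = \left(-72 + \left(0 + 15\right)\right)^{2} = \left(-72 + 15\right)^{2} = \left(-57\right)^{2} = 3249$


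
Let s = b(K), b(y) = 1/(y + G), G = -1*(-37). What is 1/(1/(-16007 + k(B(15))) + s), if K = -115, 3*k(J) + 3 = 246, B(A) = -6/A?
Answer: -310557/4001 ≈ -77.620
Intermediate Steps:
k(J) = 81 (k(J) = -1 + (⅓)*246 = -1 + 82 = 81)
G = 37
b(y) = 1/(37 + y) (b(y) = 1/(y + 37) = 1/(37 + y))
s = -1/78 (s = 1/(37 - 115) = 1/(-78) = -1/78 ≈ -0.012821)
1/(1/(-16007 + k(B(15))) + s) = 1/(1/(-16007 + 81) - 1/78) = 1/(1/(-15926) - 1/78) = 1/(-1/15926 - 1/78) = 1/(-4001/310557) = -310557/4001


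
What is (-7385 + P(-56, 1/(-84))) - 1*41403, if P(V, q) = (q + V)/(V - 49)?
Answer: -86061091/1764 ≈ -48787.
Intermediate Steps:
P(V, q) = (V + q)/(-49 + V)
(-7385 + P(-56, 1/(-84))) - 1*41403 = (-7385 + (-56 + 1/(-84))/(-49 - 56)) - 1*41403 = (-7385 + (-56 - 1/84)/(-105)) - 41403 = (-7385 - 1/105*(-4705/84)) - 41403 = (-7385 + 941/1764) - 41403 = -13026199/1764 - 41403 = -86061091/1764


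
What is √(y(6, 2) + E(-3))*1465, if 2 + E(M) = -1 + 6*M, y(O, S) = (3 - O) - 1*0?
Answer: 2930*I*√6 ≈ 7177.0*I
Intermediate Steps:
y(O, S) = 3 - O (y(O, S) = (3 - O) + 0 = 3 - O)
E(M) = -3 + 6*M (E(M) = -2 + (-1 + 6*M) = -3 + 6*M)
√(y(6, 2) + E(-3))*1465 = √((3 - 1*6) + (-3 + 6*(-3)))*1465 = √((3 - 6) + (-3 - 18))*1465 = √(-3 - 21)*1465 = √(-24)*1465 = (2*I*√6)*1465 = 2930*I*√6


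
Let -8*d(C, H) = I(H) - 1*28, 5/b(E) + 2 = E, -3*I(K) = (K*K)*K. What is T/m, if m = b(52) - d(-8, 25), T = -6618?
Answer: 794160/78533 ≈ 10.112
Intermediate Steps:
I(K) = -K**3/3 (I(K) = -K*K*K/3 = -K**2*K/3 = -K**3/3)
b(E) = 5/(-2 + E)
d(C, H) = 7/2 + H**3/24 (d(C, H) = -(-H**3/3 - 1*28)/8 = -(-H**3/3 - 28)/8 = -(-28 - H**3/3)/8 = 7/2 + H**3/24)
m = -78533/120 (m = 5/(-2 + 52) - (7/2 + (1/24)*25**3) = 5/50 - (7/2 + (1/24)*15625) = 5*(1/50) - (7/2 + 15625/24) = 1/10 - 1*15709/24 = 1/10 - 15709/24 = -78533/120 ≈ -654.44)
T/m = -6618/(-78533/120) = -6618*(-120/78533) = 794160/78533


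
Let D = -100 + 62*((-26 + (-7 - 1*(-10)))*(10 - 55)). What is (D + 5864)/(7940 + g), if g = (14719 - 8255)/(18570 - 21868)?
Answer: 57660583/6544914 ≈ 8.8100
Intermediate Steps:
g = -3232/1649 (g = 6464/(-3298) = 6464*(-1/3298) = -3232/1649 ≈ -1.9600)
D = 64070 (D = -100 + 62*((-26 + (-7 + 10))*(-45)) = -100 + 62*((-26 + 3)*(-45)) = -100 + 62*(-23*(-45)) = -100 + 62*1035 = -100 + 64170 = 64070)
(D + 5864)/(7940 + g) = (64070 + 5864)/(7940 - 3232/1649) = 69934/(13089828/1649) = 69934*(1649/13089828) = 57660583/6544914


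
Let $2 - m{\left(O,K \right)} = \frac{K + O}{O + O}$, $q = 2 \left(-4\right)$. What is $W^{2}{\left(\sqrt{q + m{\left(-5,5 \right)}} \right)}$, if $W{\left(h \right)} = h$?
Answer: $-6$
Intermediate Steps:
$q = -8$
$m{\left(O,K \right)} = 2 - \frac{K + O}{2 O}$ ($m{\left(O,K \right)} = 2 - \frac{K + O}{O + O} = 2 - \frac{K + O}{2 O}$)
$W^{2}{\left(\sqrt{q + m{\left(-5,5 \right)}} \right)} = \left(\sqrt{-8 + \frac{\left(-1\right) 5 + 3 \left(-5\right)}{2 \left(-5\right)}}\right)^{2} = \left(\sqrt{-8 + \frac{1}{2} \left(- \frac{1}{5}\right) \left(-5 - 15\right)}\right)^{2} = \left(\sqrt{-8 + \frac{1}{2} \left(- \frac{1}{5}\right) \left(-20\right)}\right)^{2} = \left(\sqrt{-8 + 2}\right)^{2} = \left(\sqrt{-6}\right)^{2} = \left(i \sqrt{6}\right)^{2} = -6$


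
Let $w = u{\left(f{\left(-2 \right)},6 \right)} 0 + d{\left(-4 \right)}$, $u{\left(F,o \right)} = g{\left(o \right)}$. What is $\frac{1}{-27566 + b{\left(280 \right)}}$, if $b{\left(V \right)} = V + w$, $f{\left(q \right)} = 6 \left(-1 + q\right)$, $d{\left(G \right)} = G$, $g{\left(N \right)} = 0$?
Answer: $- \frac{1}{27290} \approx -3.6643 \cdot 10^{-5}$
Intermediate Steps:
$f{\left(q \right)} = -6 + 6 q$
$u{\left(F,o \right)} = 0$
$w = -4$ ($w = 0 \cdot 0 - 4 = 0 - 4 = -4$)
$b{\left(V \right)} = -4 + V$ ($b{\left(V \right)} = V - 4 = -4 + V$)
$\frac{1}{-27566 + b{\left(280 \right)}} = \frac{1}{-27566 + \left(-4 + 280\right)} = \frac{1}{-27566 + 276} = \frac{1}{-27290} = - \frac{1}{27290}$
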